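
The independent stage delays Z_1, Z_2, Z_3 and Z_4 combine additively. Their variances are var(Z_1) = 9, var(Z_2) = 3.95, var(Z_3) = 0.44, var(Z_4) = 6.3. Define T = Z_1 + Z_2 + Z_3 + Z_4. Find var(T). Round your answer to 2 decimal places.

By independence, var(T) = (1)²var(Z_1) + (1)²var(Z_2) + (1)²var(Z_3) + (1)²var(Z_4)
= (1)²·9 + (1)²·3.95 + (1)²·0.44 + (1)²·6.3 = 19.69

19.69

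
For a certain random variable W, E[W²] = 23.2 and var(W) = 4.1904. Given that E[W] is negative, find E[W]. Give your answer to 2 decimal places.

(E[W])² = E[W²] − var(W) = 23.2 − 4.1904 = 19.0096
E[W] = −√19.0096 = -4.36

-4.36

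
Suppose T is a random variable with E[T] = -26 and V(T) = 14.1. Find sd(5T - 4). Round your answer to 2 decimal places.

18.77

V(5T - 4) = (5)²·14.1 = 352.5
sd(5T - 4) = √352.5 ≈ 18.77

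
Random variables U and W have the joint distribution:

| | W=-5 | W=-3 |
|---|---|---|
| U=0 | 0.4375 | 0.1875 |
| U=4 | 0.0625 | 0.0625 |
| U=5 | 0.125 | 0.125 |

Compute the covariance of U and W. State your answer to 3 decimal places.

E[U] = 1.75,  E[W] = -4.25
E[UW] = -7
cov(U,W) = E[UW] − E[U]E[W] = -7 − (1.75)(-4.25) = 0.4375

0.438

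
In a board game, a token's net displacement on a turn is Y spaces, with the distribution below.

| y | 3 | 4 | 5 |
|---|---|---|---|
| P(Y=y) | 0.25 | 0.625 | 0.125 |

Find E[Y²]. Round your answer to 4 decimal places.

15.3750

E[Y²] = (3)²(0.25) + (4)²(0.625) + (5)²(0.125) = 15.375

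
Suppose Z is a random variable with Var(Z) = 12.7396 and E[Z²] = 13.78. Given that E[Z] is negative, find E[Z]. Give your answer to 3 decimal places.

(E[Z])² = E[Z²] − Var(Z) = 13.78 − 12.7396 = 1.0404
E[Z] = −√1.0404 = -1.02

-1.020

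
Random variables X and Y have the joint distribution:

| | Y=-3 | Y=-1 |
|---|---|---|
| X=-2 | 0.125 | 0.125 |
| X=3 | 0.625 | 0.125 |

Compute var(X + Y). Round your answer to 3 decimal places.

E[X] = 1.75,  E[Y] = -2.5,  E[XY] = -5
var(X) = 7.75 − (1.75)² = 4.6875;  var(Y) = 7 − (-2.5)² = 0.75
Cov(X,Y) = -5 − (1.75)(-2.5) = -0.625
var(X + Y) = (1)²·4.6875 + (1)²·0.75 + 2·(1)·(1)·-0.625 = 4.1875

4.188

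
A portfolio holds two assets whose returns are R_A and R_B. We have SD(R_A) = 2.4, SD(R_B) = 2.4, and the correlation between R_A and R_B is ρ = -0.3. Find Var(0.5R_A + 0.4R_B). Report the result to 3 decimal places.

Var(R_A) = (2.4)² = 5.76;  Var(R_B) = (2.4)² = 5.76
Cov(R_A,R_B) = ρ·SD(R_A)·SD(R_B) = -0.3·2.4·2.4 = -1.728
Var(0.5R_A + 0.4R_B) = (0.5)²·Var(R_A) + (0.4)²·Var(R_B) + 2·(0.5)·(0.4)·Cov(R_A,R_B)
= 0.25·5.76 + 0.16·5.76 + 0.4·-1.728 = 1.6704

1.670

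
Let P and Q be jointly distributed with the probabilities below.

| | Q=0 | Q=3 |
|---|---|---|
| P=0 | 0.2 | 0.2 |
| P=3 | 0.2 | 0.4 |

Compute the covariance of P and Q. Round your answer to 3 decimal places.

0.360

E[P] = 1.8,  E[Q] = 1.8
E[PQ] = 3.6
cov(P,Q) = E[PQ] − E[P]E[Q] = 3.6 − (1.8)(1.8) = 0.36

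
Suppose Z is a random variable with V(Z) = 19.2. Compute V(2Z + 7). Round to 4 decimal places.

76.8000

V(2Z + 7) = (2)²·V(Z) = 4·19.2 = 76.8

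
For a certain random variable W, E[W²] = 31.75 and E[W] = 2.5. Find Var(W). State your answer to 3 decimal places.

25.500

Var(W) = 31.75 − (2.5)² = 25.5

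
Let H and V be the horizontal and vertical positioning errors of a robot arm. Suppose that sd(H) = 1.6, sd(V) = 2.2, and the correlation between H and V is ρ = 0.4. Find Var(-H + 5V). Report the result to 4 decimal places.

109.4800

Var(H) = (1.6)² = 2.56;  Var(V) = (2.2)² = 4.84
Cov(H,V) = ρ·sd(H)·sd(V) = 0.4·1.6·2.2 = 1.408
Var(-H + 5V) = (-1)²·Var(H) + (5)²·Var(V) + 2·(-1)·(5)·Cov(H,V)
= 1·2.56 + 25·4.84 + -10·1.408 = 109.48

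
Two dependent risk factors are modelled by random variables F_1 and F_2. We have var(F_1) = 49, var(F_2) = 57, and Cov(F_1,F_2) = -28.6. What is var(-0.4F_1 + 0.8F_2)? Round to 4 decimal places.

var(-0.4F_1 + 0.8F_2) = (-0.4)²·var(F_1) + (0.8)²·var(F_2) + 2·(-0.4)·(0.8)·Cov(F_1,F_2)
= 0.16·49 + 0.64·57 + -0.64·-28.6 = 62.624

62.6240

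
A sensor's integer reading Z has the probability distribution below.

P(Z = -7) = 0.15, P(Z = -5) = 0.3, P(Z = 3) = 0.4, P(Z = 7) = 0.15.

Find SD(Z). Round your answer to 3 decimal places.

5.071

E[Z] = (-7)(0.15) + (-5)(0.3) + (3)(0.4) + (7)(0.15) = -0.3
E[Z²] = (-7)²(0.15) + (-5)²(0.3) + (3)²(0.4) + (7)²(0.15) = 25.8
V(Z) = E[Z²] − (E[Z])² = 25.8 − (-0.3)² = 25.71
SD(Z) = √25.71 ≈ 5.071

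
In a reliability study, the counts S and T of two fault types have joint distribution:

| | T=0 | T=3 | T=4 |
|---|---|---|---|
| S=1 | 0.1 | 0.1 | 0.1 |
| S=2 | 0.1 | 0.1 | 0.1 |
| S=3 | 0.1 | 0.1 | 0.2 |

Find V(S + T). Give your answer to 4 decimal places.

3.8400

E[S] = 2.1,  E[T] = 2.5,  E[ST] = 5.4
V(S) = 5.1 − (2.1)² = 0.69;  V(T) = 9.1 − (2.5)² = 2.85
Cov(S,T) = 5.4 − (2.1)(2.5) = 0.15
V(S + T) = (1)²·0.69 + (1)²·2.85 + 2·(1)·(1)·0.15 = 3.84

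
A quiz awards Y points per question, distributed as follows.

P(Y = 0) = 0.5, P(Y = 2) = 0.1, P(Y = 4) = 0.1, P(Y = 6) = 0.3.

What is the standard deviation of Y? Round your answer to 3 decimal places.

E[Y] = (0)(0.5) + (2)(0.1) + (4)(0.1) + (6)(0.3) = 2.4
E[Y²] = (0)²(0.5) + (2)²(0.1) + (4)²(0.1) + (6)²(0.3) = 12.8
V(Y) = E[Y²] − (E[Y])² = 12.8 − (2.4)² = 7.04
SD(Y) = √7.04 ≈ 2.653

2.653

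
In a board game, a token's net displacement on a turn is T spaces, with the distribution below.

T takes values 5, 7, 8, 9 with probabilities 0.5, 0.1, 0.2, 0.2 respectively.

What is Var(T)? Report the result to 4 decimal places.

E[T] = (5)(0.5) + (7)(0.1) + (8)(0.2) + (9)(0.2) = 6.6
E[T²] = (5)²(0.5) + (7)²(0.1) + (8)²(0.2) + (9)²(0.2) = 46.4
Var(T) = E[T²] − (E[T])² = 46.4 − (6.6)² = 2.84

2.8400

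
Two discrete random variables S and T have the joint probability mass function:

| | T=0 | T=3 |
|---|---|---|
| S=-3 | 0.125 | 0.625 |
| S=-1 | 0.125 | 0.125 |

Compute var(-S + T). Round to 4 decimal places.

E[S] = -2.5,  E[T] = 2.25,  E[ST] = -6
var(S) = 7 − (-2.5)² = 0.75;  var(T) = 6.75 − (2.25)² = 1.6875
Cov(S,T) = -6 − (-2.5)(2.25) = -0.375
var(-S + T) = (-1)²·0.75 + (1)²·1.6875 + 2·(-1)·(1)·-0.375 = 3.1875

3.1875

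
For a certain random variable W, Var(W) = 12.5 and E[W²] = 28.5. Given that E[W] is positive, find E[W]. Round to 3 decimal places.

4.000

(E[W])² = E[W²] − Var(W) = 28.5 − 12.5 = 16
E[W] = √16 = 4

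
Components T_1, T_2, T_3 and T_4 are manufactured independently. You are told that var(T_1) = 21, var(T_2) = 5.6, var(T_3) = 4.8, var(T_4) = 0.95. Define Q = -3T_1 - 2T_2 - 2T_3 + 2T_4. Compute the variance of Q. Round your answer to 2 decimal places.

234.40

By independence, var(Q) = (-3)²var(T_1) + (-2)²var(T_2) + (-2)²var(T_3) + (2)²var(T_4)
= (-3)²·21 + (-2)²·5.6 + (-2)²·4.8 + (2)²·0.95 = 234.4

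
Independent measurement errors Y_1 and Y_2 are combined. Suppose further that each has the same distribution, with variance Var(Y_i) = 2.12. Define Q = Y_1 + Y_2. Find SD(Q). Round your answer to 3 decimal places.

2.059

By independence, Var(Q) = (1)²Var(Y_1) + (1)²Var(Y_2)
= (1)²·2.12 + (1)²·2.12 = 4.24
SD(Q) = √4.24 ≈ 2.059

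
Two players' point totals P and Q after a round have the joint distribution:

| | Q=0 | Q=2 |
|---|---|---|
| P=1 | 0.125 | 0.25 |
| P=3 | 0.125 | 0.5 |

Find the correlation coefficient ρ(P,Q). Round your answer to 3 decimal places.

E[P] = 2.25,  E[Q] = 1.5
E[PQ] = 3.5
Cov(P,Q) = E[PQ] − E[P]E[Q] = 3.5 − (2.25)(1.5) = 0.125
Var(P) = 0.9375,  Var(Q) = 0.75
ρ = 0.125 / √(0.9375·0.75) ≈ 0.149

0.149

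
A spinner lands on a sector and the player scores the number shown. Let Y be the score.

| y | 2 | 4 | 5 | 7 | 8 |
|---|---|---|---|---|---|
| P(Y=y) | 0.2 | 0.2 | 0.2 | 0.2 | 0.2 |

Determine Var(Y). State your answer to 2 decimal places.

E[Y] = (2)(0.2) + (4)(0.2) + (5)(0.2) + (7)(0.2) + (8)(0.2) = 5.2
E[Y²] = (2)²(0.2) + (4)²(0.2) + (5)²(0.2) + (7)²(0.2) + (8)²(0.2) = 31.6
Var(Y) = E[Y²] − (E[Y])² = 31.6 − (5.2)² = 4.56

4.56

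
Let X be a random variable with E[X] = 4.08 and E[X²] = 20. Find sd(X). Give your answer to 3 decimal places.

Var(X) = 20 − (4.08)² = 3.3536
sd(X) = √3.3536 ≈ 1.831

1.831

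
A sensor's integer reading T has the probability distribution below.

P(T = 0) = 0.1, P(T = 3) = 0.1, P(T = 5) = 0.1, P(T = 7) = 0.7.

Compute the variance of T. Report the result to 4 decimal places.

E[T] = (0)(0.1) + (3)(0.1) + (5)(0.1) + (7)(0.7) = 5.7
E[T²] = (0)²(0.1) + (3)²(0.1) + (5)²(0.1) + (7)²(0.7) = 37.7
Var(T) = E[T²] − (E[T])² = 37.7 − (5.7)² = 5.21

5.2100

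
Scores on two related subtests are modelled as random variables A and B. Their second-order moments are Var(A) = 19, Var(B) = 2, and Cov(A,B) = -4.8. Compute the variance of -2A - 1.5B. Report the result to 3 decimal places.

51.700

Var(-2A - 1.5B) = (-2)²·Var(A) + (-1.5)²·Var(B) + 2·(-2)·(-1.5)·Cov(A,B)
= 4·19 + 2.25·2 + 6·-4.8 = 51.7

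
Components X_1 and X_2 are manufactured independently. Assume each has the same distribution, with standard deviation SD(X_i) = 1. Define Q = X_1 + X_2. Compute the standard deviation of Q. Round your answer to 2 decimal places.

1.41

Var(X_i) = (1)² = 1
By independence, Var(Q) = (1)²Var(X_1) + (1)²Var(X_2)
= (1)²·1 + (1)²·1 = 2
SD(Q) = √2 ≈ 1.41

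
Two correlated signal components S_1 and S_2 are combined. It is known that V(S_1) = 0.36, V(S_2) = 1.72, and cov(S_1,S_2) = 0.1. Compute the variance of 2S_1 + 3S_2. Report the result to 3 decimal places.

V(2S_1 + 3S_2) = (2)²·V(S_1) + (3)²·V(S_2) + 2·(2)·(3)·cov(S_1,S_2)
= 4·0.36 + 9·1.72 + 12·0.1 = 18.12

18.120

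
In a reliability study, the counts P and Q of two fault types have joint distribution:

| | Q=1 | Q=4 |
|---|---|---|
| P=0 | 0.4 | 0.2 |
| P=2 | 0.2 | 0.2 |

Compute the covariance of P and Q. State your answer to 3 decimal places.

0.240

E[P] = 0.8,  E[Q] = 2.2
E[PQ] = 2
Cov(P,Q) = E[PQ] − E[P]E[Q] = 2 − (0.8)(2.2) = 0.24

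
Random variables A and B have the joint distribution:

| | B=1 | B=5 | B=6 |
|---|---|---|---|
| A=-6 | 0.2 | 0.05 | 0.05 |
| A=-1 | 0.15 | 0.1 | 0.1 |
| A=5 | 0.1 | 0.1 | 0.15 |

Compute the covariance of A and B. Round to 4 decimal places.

3.1500

E[A] = -0.4,  E[B] = 3.5
E[AB] = 1.75
cov(A,B) = E[AB] − E[A]E[B] = 1.75 − (-0.4)(3.5) = 3.15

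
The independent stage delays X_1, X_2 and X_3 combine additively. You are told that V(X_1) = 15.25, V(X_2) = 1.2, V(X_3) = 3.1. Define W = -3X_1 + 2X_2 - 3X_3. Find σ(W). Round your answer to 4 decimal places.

13.0365

By independence, V(W) = (-3)²V(X_1) + (2)²V(X_2) + (-3)²V(X_3)
= (-3)²·15.25 + (2)²·1.2 + (-3)²·3.1 = 169.95
σ(W) = √169.95 ≈ 13.0365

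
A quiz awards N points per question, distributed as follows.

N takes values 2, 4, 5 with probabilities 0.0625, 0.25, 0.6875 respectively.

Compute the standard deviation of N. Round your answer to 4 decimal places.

0.7881

E[N] = (2)(0.0625) + (4)(0.25) + (5)(0.6875) = 4.5625
E[N²] = (2)²(0.0625) + (4)²(0.25) + (5)²(0.6875) = 21.4375
var(N) = E[N²] − (E[N])² = 21.4375 − (4.5625)² = 0.62109375
sd(N) = √0.62109375 ≈ 0.7881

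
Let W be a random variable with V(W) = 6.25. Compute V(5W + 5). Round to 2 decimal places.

V(5W + 5) = (5)²·V(W) = 25·6.25 = 156.25

156.25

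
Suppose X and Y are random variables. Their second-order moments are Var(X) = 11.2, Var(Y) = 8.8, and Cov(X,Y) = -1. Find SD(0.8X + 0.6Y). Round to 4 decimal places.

Var(0.8X + 0.6Y) = (0.8)²·Var(X) + (0.6)²·Var(Y) + 2·(0.8)·(0.6)·Cov(X,Y)
= 0.64·11.2 + 0.36·8.8 + 0.96·-1 = 9.376
SD(0.8X + 0.6Y) = √9.376 ≈ 3.0620

3.0620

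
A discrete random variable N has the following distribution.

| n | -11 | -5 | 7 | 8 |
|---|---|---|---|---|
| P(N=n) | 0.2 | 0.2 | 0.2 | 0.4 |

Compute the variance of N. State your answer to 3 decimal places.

E[N] = (-11)(0.2) + (-5)(0.2) + (7)(0.2) + (8)(0.4) = 1.4
E[N²] = (-11)²(0.2) + (-5)²(0.2) + (7)²(0.2) + (8)²(0.4) = 64.6
V(N) = E[N²] − (E[N])² = 64.6 − (1.4)² = 62.64

62.640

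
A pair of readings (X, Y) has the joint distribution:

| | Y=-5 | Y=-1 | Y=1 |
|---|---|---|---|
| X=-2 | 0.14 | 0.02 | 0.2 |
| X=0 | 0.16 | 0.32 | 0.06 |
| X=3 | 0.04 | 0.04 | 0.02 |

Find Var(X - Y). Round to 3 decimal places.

E[X] = -0.42,  E[Y] = -1.8,  E[XY] = 0.38
Var(X) = 2.34 − (-0.42)² = 2.1636;  Var(Y) = 9.16 − (-1.8)² = 5.92
cov(X,Y) = 0.38 − (-0.42)(-1.8) = -0.376
Var(X - Y) = (1)²·2.1636 + (-1)²·5.92 + 2·(1)·(-1)·-0.376 = 8.8356

8.836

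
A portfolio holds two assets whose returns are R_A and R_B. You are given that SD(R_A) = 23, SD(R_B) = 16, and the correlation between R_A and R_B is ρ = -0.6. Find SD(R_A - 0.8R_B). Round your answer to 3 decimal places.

32.344

var(R_A) = (23)² = 529;  var(R_B) = (16)² = 256
Cov(R_A,R_B) = ρ·SD(R_A)·SD(R_B) = -0.6·23·16 = -220.8
var(R_A - 0.8R_B) = (1)²·var(R_A) + (-0.8)²·var(R_B) + 2·(1)·(-0.8)·Cov(R_A,R_B)
= 1·529 + 0.64·256 + -1.6·-220.8 = 1046.12
SD(R_A - 0.8R_B) = √1046.12 ≈ 32.344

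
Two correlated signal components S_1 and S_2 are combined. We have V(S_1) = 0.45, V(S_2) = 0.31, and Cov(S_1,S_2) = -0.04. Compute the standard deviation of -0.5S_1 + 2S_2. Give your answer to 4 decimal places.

V(-0.5S_1 + 2S_2) = (-0.5)²·V(S_1) + (2)²·V(S_2) + 2·(-0.5)·(2)·Cov(S_1,S_2)
= 0.25·0.45 + 4·0.31 + -2·-0.04 = 1.4325
σ(-0.5S_1 + 2S_2) = √1.4325 ≈ 1.1969

1.1969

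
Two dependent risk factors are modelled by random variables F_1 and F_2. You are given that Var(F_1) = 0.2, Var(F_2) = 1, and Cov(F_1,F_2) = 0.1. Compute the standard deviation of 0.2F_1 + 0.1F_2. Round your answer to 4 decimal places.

0.1483

Var(0.2F_1 + 0.1F_2) = (0.2)²·Var(F_1) + (0.1)²·Var(F_2) + 2·(0.2)·(0.1)·Cov(F_1,F_2)
= 0.04·0.2 + 0.01·1 + 0.04·0.1 = 0.022
SD(0.2F_1 + 0.1F_2) = √0.022 ≈ 0.1483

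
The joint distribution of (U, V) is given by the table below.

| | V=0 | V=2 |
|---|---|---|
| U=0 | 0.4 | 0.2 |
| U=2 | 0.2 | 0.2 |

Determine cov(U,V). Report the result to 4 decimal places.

E[U] = 0.8,  E[V] = 0.8
E[UV] = 0.8
cov(U,V) = E[UV] − E[U]E[V] = 0.8 − (0.8)(0.8) = 0.16

0.1600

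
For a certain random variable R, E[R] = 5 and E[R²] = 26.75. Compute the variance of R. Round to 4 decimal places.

1.7500

Var(R) = 26.75 − (5)² = 1.75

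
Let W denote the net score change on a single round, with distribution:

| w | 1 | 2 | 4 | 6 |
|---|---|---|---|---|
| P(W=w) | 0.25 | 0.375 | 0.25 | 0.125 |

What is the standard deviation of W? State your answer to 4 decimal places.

1.6394

E[W] = (1)(0.25) + (2)(0.375) + (4)(0.25) + (6)(0.125) = 2.75
E[W²] = (1)²(0.25) + (2)²(0.375) + (4)²(0.25) + (6)²(0.125) = 10.25
Var(W) = E[W²] − (E[W])² = 10.25 − (2.75)² = 2.6875
sd(W) = √2.6875 ≈ 1.6394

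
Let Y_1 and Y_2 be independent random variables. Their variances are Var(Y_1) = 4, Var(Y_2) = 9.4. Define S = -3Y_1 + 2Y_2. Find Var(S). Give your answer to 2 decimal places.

By independence, Var(S) = (-3)²Var(Y_1) + (2)²Var(Y_2)
= (-3)²·4 + (2)²·9.4 = 73.6

73.60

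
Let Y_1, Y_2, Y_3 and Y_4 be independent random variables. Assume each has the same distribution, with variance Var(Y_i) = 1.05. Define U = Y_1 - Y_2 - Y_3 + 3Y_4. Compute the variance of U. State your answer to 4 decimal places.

12.6000

By independence, Var(U) = (1)²Var(Y_1) + (-1)²Var(Y_2) + (-1)²Var(Y_3) + (3)²Var(Y_4)
= (1)²·1.05 + (-1)²·1.05 + (-1)²·1.05 + (3)²·1.05 = 12.6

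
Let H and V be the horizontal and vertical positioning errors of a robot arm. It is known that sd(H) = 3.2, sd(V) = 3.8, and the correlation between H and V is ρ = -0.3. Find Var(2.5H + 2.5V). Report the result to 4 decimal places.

108.6500

Var(H) = (3.2)² = 10.24;  Var(V) = (3.8)² = 14.44
Cov(H,V) = ρ·sd(H)·sd(V) = -0.3·3.2·3.8 = -3.648
Var(2.5H + 2.5V) = (2.5)²·Var(H) + (2.5)²·Var(V) + 2·(2.5)·(2.5)·Cov(H,V)
= 6.25·10.24 + 6.25·14.44 + 12.5·-3.648 = 108.65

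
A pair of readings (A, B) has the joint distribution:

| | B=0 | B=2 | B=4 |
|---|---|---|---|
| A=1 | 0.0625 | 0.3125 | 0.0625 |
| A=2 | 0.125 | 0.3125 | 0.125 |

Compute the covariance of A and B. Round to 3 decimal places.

E[A] = 1.5625,  E[B] = 2
E[AB] = 3.125
Cov(A,B) = E[AB] − E[A]E[B] = 3.125 − (1.5625)(2) = 0

0.000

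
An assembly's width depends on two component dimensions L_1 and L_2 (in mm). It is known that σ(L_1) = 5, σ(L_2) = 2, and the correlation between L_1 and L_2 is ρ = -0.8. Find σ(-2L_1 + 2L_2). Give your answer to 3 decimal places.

Var(L_1) = (5)² = 25;  Var(L_2) = (2)² = 4
Cov(L_1,L_2) = ρ·σ(L_1)·σ(L_2) = -0.8·5·2 = -8
Var(-2L_1 + 2L_2) = (-2)²·Var(L_1) + (2)²·Var(L_2) + 2·(-2)·(2)·Cov(L_1,L_2)
= 4·25 + 4·4 + -8·-8 = 180
σ(-2L_1 + 2L_2) = √180 ≈ 13.416

13.416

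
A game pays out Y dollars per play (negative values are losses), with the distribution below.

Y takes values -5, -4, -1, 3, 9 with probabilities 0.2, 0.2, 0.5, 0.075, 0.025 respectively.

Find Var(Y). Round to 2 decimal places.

E[Y] = (-5)(0.2) + (-4)(0.2) + (-1)(0.5) + (3)(0.075) + (9)(0.025) = -1.85
E[Y²] = (-5)²(0.2) + (-4)²(0.2) + (-1)²(0.5) + (3)²(0.075) + (9)²(0.025) = 11.4
Var(Y) = E[Y²] − (E[Y])² = 11.4 − (-1.85)² = 7.9775

7.98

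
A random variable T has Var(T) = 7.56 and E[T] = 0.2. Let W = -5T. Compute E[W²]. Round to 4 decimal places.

190.0000

E[-5T] = -5·0.2 = -1
Var(-5T) = (-5)²·7.56 = 189
E[W²] = Var(W) + (E[W])² = 189 + (-1)² = 190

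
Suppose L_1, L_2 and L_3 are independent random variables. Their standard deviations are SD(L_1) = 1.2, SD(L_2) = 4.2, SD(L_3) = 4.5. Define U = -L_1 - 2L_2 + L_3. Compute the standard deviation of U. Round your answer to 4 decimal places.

V(L_1) = 1.44, V(L_2) = 17.64, V(L_3) = 20.25
By independence, V(U) = (-1)²V(L_1) + (-2)²V(L_2) + (1)²V(L_3)
= (-1)²·1.44 + (-2)²·17.64 + (1)²·20.25 = 92.25
SD(U) = √92.25 ≈ 9.6047

9.6047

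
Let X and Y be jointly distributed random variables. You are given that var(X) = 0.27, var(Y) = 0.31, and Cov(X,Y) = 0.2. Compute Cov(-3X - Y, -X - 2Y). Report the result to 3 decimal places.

Cov(-3X - Y, -X - 2Y) = (-3)(-1)var(X) + (-1)(-2)var(Y) + [(-3)(-2) + (-1)(-1)]Cov(X,Y)
= 3·0.27 + 2·0.31 + 7·0.2 = 2.83

2.830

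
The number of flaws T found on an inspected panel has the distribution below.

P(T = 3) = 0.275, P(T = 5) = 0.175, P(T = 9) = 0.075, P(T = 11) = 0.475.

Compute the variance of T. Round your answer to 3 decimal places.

E[T] = (3)(0.275) + (5)(0.175) + (9)(0.075) + (11)(0.475) = 7.6
E[T²] = (3)²(0.275) + (5)²(0.175) + (9)²(0.075) + (11)²(0.475) = 70.4
Var(T) = E[T²] − (E[T])² = 70.4 − (7.6)² = 12.64

12.640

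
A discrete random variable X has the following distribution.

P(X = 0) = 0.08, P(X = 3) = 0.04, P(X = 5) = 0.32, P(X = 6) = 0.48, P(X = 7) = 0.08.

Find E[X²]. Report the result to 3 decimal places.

E[X²] = (0)²(0.08) + (3)²(0.04) + (5)²(0.32) + (6)²(0.48) + (7)²(0.08) = 29.56

29.560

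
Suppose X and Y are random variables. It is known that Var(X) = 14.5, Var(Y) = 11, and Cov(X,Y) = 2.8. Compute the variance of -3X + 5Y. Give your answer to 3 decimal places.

321.500

Var(-3X + 5Y) = (-3)²·Var(X) + (5)²·Var(Y) + 2·(-3)·(5)·Cov(X,Y)
= 9·14.5 + 25·11 + -30·2.8 = 321.5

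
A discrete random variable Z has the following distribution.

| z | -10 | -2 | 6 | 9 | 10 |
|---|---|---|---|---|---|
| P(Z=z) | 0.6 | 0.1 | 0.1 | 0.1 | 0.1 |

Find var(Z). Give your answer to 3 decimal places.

68.410

E[Z] = (-10)(0.6) + (-2)(0.1) + (6)(0.1) + (9)(0.1) + (10)(0.1) = -3.7
E[Z²] = (-10)²(0.6) + (-2)²(0.1) + (6)²(0.1) + (9)²(0.1) + (10)²(0.1) = 82.1
var(Z) = E[Z²] − (E[Z])² = 82.1 − (-3.7)² = 68.41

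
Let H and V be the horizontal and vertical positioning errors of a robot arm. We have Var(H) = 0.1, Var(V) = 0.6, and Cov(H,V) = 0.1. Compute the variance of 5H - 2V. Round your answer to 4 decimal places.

2.9000

Var(5H - 2V) = (5)²·Var(H) + (-2)²·Var(V) + 2·(5)·(-2)·Cov(H,V)
= 25·0.1 + 4·0.6 + -20·0.1 = 2.9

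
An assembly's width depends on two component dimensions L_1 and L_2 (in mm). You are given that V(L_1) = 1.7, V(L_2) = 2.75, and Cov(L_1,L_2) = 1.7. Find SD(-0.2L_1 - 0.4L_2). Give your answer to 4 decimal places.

V(-0.2L_1 - 0.4L_2) = (-0.2)²·V(L_1) + (-0.4)²·V(L_2) + 2·(-0.2)·(-0.4)·Cov(L_1,L_2)
= 0.04·1.7 + 0.16·2.75 + 0.16·1.7 = 0.78
SD(-0.2L_1 - 0.4L_2) = √0.78 ≈ 0.8832

0.8832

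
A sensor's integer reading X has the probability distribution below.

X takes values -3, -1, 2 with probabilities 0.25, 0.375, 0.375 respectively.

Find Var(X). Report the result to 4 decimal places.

3.9844

E[X] = (-3)(0.25) + (-1)(0.375) + (2)(0.375) = -0.375
E[X²] = (-3)²(0.25) + (-1)²(0.375) + (2)²(0.375) = 4.125
Var(X) = E[X²] − (E[X])² = 4.125 − (-0.375)² = 3.984375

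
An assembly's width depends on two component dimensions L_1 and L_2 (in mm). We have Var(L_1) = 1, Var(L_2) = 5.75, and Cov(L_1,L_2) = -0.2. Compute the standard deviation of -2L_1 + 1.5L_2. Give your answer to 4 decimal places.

Var(-2L_1 + 1.5L_2) = (-2)²·Var(L_1) + (1.5)²·Var(L_2) + 2·(-2)·(1.5)·Cov(L_1,L_2)
= 4·1 + 2.25·5.75 + -6·-0.2 = 18.1375
σ(-2L_1 + 1.5L_2) = √18.1375 ≈ 4.2588

4.2588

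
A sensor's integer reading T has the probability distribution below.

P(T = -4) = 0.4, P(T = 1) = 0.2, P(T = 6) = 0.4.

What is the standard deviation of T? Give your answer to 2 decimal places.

4.47

E[T] = (-4)(0.4) + (1)(0.2) + (6)(0.4) = 1
E[T²] = (-4)²(0.4) + (1)²(0.2) + (6)²(0.4) = 21
var(T) = E[T²] − (E[T])² = 21 − (1)² = 20
sd(T) = √20 ≈ 4.47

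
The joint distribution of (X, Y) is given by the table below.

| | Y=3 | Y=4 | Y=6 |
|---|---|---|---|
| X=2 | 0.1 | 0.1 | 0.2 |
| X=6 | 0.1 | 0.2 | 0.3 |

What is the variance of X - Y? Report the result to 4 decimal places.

5.2400

E[X] = 4.4,  E[Y] = 4.8,  E[XY] = 21.2
Var(X) = 23.2 − (4.4)² = 3.84;  Var(Y) = 24.6 − (4.8)² = 1.56
Cov(X,Y) = 21.2 − (4.4)(4.8) = 0.08
Var(X - Y) = (1)²·3.84 + (-1)²·1.56 + 2·(1)·(-1)·0.08 = 5.24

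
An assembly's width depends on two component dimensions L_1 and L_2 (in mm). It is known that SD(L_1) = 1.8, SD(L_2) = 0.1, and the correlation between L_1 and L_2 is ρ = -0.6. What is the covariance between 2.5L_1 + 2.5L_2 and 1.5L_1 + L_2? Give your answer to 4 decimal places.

11.5000

Var(L_1) = (1.8)² = 3.24;  Var(L_2) = (0.1)² = 0.01
cov(L_1,L_2) = ρ·SD(L_1)·SD(L_2) = -0.6·1.8·0.1 = -0.108
cov(2.5L_1 + 2.5L_2, 1.5L_1 + L_2) = (2.5)(1.5)Var(L_1) + (2.5)(1)Var(L_2) + [(2.5)(1) + (2.5)(1.5)]cov(L_1,L_2)
= 3.75·3.24 + 2.5·0.01 + 6.25·-0.108 = 11.5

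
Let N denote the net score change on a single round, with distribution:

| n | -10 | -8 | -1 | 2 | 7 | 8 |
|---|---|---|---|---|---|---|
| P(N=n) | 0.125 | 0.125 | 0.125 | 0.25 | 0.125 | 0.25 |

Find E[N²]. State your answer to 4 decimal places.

43.7500

E[N²] = (-10)²(0.125) + (-8)²(0.125) + (-1)²(0.125) + (2)²(0.25) + (7)²(0.125) + (8)²(0.25) = 43.75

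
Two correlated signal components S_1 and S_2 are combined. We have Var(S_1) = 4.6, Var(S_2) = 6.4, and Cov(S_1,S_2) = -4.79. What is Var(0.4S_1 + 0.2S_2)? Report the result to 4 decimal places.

Var(0.4S_1 + 0.2S_2) = (0.4)²·Var(S_1) + (0.2)²·Var(S_2) + 2·(0.4)·(0.2)·Cov(S_1,S_2)
= 0.16·4.6 + 0.04·6.4 + 0.16·-4.79 = 0.2256

0.2256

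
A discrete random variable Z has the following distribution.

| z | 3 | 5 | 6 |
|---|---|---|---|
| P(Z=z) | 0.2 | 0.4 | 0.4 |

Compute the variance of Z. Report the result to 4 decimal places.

E[Z] = (3)(0.2) + (5)(0.4) + (6)(0.4) = 5
E[Z²] = (3)²(0.2) + (5)²(0.4) + (6)²(0.4) = 26.2
V(Z) = E[Z²] − (E[Z])² = 26.2 − (5)² = 1.2

1.2000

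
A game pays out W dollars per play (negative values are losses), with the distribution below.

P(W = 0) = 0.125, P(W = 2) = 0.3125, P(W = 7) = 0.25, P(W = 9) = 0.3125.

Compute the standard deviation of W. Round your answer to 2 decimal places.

E[W] = (0)(0.125) + (2)(0.3125) + (7)(0.25) + (9)(0.3125) = 5.1875
E[W²] = (0)²(0.125) + (2)²(0.3125) + (7)²(0.25) + (9)²(0.3125) = 38.8125
V(W) = E[W²] − (E[W])² = 38.8125 − (5.1875)² = 11.90234375
SD(W) = √11.90234375 ≈ 3.45

3.45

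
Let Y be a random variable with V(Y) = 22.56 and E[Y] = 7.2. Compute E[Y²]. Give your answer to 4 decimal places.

74.4000

E[Y²] = V(Y) + (E[Y])² = 22.56 + (7.2)² = 74.4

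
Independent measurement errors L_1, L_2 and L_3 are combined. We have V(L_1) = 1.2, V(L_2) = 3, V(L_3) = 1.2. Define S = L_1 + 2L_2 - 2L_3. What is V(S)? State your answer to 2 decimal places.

By independence, V(S) = (1)²V(L_1) + (2)²V(L_2) + (-2)²V(L_3)
= (1)²·1.2 + (2)²·3 + (-2)²·1.2 = 18

18.00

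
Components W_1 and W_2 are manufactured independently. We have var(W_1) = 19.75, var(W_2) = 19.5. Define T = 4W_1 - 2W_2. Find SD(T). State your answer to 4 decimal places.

19.8494

By independence, var(T) = (4)²var(W_1) + (-2)²var(W_2)
= (4)²·19.75 + (-2)²·19.5 = 394
SD(T) = √394 ≈ 19.8494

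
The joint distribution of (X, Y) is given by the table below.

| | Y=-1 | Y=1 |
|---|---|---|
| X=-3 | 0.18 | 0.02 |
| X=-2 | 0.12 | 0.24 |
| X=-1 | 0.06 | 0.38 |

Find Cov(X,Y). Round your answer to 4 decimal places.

0.4128

E[X] = -1.76,  E[Y] = 0.28
E[XY] = -0.08
Cov(X,Y) = E[XY] − E[X]E[Y] = -0.08 − (-1.76)(0.28) = 0.4128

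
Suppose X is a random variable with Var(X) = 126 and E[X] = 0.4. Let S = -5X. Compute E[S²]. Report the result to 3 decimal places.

E[-5X] = -5·0.4 = -2
Var(-5X) = (-5)²·126 = 3150
E[S²] = Var(S) + (E[S])² = 3150 + (-2)² = 3154

3154.000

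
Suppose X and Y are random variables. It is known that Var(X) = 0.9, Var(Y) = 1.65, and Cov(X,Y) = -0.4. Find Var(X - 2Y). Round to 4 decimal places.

9.1000

Var(X - 2Y) = (1)²·Var(X) + (-2)²·Var(Y) + 2·(1)·(-2)·Cov(X,Y)
= 1·0.9 + 4·1.65 + -4·-0.4 = 9.1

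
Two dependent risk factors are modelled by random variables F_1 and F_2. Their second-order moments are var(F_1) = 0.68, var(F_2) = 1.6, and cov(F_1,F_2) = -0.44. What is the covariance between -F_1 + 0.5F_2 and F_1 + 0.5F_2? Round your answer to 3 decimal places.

-0.280

cov(-F_1 + 0.5F_2, F_1 + 0.5F_2) = (-1)(1)var(F_1) + (0.5)(0.5)var(F_2) + [(-1)(0.5) + (0.5)(1)]cov(F_1,F_2)
= -1·0.68 + 0.25·1.6 + 0·-0.44 = -0.28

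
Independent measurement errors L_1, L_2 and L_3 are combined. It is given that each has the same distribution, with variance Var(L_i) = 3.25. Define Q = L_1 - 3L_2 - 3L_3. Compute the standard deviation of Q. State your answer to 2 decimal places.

7.86

By independence, Var(Q) = (1)²Var(L_1) + (-3)²Var(L_2) + (-3)²Var(L_3)
= (1)²·3.25 + (-3)²·3.25 + (-3)²·3.25 = 61.75
SD(Q) = √61.75 ≈ 7.86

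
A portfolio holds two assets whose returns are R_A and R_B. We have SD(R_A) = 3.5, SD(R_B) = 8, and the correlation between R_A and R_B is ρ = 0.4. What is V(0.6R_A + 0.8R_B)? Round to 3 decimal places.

56.122

V(R_A) = (3.5)² = 12.25;  V(R_B) = (8)² = 64
cov(R_A,R_B) = ρ·SD(R_A)·SD(R_B) = 0.4·3.5·8 = 11.2
V(0.6R_A + 0.8R_B) = (0.6)²·V(R_A) + (0.8)²·V(R_B) + 2·(0.6)·(0.8)·cov(R_A,R_B)
= 0.36·12.25 + 0.64·64 + 0.96·11.2 = 56.122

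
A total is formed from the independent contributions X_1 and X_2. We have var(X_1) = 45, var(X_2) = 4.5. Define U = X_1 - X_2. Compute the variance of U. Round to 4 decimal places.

By independence, var(U) = (1)²var(X_1) + (-1)²var(X_2)
= (1)²·45 + (-1)²·4.5 = 49.5

49.5000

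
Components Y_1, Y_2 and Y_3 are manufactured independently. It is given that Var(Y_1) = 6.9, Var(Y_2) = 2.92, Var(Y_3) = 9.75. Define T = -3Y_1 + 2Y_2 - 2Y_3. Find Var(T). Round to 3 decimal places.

By independence, Var(T) = (-3)²Var(Y_1) + (2)²Var(Y_2) + (-2)²Var(Y_3)
= (-3)²·6.9 + (2)²·2.92 + (-2)²·9.75 = 112.78

112.780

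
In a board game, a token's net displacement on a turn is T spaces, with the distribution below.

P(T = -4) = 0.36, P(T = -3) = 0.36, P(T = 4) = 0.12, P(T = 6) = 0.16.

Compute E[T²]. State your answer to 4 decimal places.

E[T²] = (-4)²(0.36) + (-3)²(0.36) + (4)²(0.12) + (6)²(0.16) = 16.68

16.6800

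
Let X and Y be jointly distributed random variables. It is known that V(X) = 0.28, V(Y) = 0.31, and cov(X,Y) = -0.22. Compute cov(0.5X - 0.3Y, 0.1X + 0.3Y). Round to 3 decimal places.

-0.040

cov(0.5X - 0.3Y, 0.1X + 0.3Y) = (0.5)(0.1)V(X) + (-0.3)(0.3)V(Y) + [(0.5)(0.3) + (-0.3)(0.1)]cov(X,Y)
= 0.05·0.28 + -0.09·0.31 + 0.12·-0.22 = -0.0403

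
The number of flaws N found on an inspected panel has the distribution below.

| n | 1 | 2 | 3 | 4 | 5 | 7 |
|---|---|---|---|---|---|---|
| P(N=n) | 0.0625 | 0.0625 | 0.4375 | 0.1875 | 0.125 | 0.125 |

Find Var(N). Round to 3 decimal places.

E[N] = (1)(0.0625) + (2)(0.0625) + (3)(0.4375) + (4)(0.1875) + (5)(0.125) + (7)(0.125) = 3.75
E[N²] = (1)²(0.0625) + (2)²(0.0625) + (3)²(0.4375) + (4)²(0.1875) + (5)²(0.125) + (7)²(0.125) = 16.5
Var(N) = E[N²] − (E[N])² = 16.5 − (3.75)² = 2.4375

2.438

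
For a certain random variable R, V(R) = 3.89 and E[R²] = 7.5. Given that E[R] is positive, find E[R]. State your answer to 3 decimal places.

(E[R])² = E[R²] − V(R) = 7.5 − 3.89 = 3.61
E[R] = √3.61 = 1.9

1.900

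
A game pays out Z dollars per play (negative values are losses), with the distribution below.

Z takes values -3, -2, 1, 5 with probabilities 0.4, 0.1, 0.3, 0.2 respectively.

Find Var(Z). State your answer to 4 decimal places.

9.2900

E[Z] = (-3)(0.4) + (-2)(0.1) + (1)(0.3) + (5)(0.2) = -0.1
E[Z²] = (-3)²(0.4) + (-2)²(0.1) + (1)²(0.3) + (5)²(0.2) = 9.3
Var(Z) = E[Z²] − (E[Z])² = 9.3 − (-0.1)² = 9.29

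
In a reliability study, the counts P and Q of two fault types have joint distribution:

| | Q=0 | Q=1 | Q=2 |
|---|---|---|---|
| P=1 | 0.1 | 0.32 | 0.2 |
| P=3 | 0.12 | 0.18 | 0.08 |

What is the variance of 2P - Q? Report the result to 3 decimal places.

E[P] = 1.76,  E[Q] = 1.06,  E[PQ] = 1.74
Var(P) = 4.04 − (1.76)² = 0.9424;  Var(Q) = 1.62 − (1.06)² = 0.4964
cov(P,Q) = 1.74 − (1.76)(1.06) = -0.1256
Var(2P - Q) = (2)²·0.9424 + (-1)²·0.4964 + 2·(2)·(-1)·-0.1256 = 4.7684

4.768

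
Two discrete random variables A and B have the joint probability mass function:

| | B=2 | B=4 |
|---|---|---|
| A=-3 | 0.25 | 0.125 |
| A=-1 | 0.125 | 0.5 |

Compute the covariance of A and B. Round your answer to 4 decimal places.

E[A] = -1.75,  E[B] = 3.25
E[AB] = -5.25
Cov(A,B) = E[AB] − E[A]E[B] = -5.25 − (-1.75)(3.25) = 0.4375

0.4375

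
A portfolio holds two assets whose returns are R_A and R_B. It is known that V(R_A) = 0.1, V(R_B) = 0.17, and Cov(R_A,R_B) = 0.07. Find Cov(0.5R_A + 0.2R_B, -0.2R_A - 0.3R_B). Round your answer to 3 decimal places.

Cov(0.5R_A + 0.2R_B, -0.2R_A - 0.3R_B) = (0.5)(-0.2)V(R_A) + (0.2)(-0.3)V(R_B) + [(0.5)(-0.3) + (0.2)(-0.2)]Cov(R_A,R_B)
= -0.1·0.1 + -0.06·0.17 + -0.19·0.07 = -0.0335

-0.034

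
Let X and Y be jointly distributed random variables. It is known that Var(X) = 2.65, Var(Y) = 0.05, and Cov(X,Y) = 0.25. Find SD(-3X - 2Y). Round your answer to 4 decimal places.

5.2010

Var(-3X - 2Y) = (-3)²·Var(X) + (-2)²·Var(Y) + 2·(-3)·(-2)·Cov(X,Y)
= 9·2.65 + 4·0.05 + 12·0.25 = 27.05
SD(-3X - 2Y) = √27.05 ≈ 5.2010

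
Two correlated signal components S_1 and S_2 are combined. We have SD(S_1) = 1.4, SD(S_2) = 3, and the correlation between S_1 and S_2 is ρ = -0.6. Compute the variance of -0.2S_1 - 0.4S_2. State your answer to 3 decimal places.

1.115

Var(S_1) = (1.4)² = 1.96;  Var(S_2) = (3)² = 9
Cov(S_1,S_2) = ρ·SD(S_1)·SD(S_2) = -0.6·1.4·3 = -2.52
Var(-0.2S_1 - 0.4S_2) = (-0.2)²·Var(S_1) + (-0.4)²·Var(S_2) + 2·(-0.2)·(-0.4)·Cov(S_1,S_2)
= 0.04·1.96 + 0.16·9 + 0.16·-2.52 = 1.1152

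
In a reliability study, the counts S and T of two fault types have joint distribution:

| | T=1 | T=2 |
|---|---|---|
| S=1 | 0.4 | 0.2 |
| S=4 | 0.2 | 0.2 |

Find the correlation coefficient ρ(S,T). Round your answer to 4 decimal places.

0.1667

E[S] = 2.2,  E[T] = 1.4
E[ST] = 3.2
Cov(S,T) = E[ST] − E[S]E[T] = 3.2 − (2.2)(1.4) = 0.12
var(S) = 2.16,  var(T) = 0.24
ρ = 0.12 / √(2.16·0.24) ≈ 0.1667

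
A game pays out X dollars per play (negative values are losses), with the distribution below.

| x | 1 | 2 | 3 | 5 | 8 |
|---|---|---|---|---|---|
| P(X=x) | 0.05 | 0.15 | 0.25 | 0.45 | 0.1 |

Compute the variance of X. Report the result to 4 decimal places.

E[X] = (1)(0.05) + (2)(0.15) + (3)(0.25) + (5)(0.45) + (8)(0.1) = 4.15
E[X²] = (1)²(0.05) + (2)²(0.15) + (3)²(0.25) + (5)²(0.45) + (8)²(0.1) = 20.55
Var(X) = E[X²] − (E[X])² = 20.55 − (4.15)² = 3.3275

3.3275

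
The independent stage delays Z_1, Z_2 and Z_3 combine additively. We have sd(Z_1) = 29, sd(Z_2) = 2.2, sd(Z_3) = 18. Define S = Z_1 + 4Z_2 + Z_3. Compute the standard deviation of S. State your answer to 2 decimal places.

var(Z_1) = 841, var(Z_2) = 4.84, var(Z_3) = 324
By independence, var(S) = (1)²var(Z_1) + (4)²var(Z_2) + (1)²var(Z_3)
= (1)²·841 + (4)²·4.84 + (1)²·324 = 1242.44
sd(S) = √1242.44 ≈ 35.25

35.25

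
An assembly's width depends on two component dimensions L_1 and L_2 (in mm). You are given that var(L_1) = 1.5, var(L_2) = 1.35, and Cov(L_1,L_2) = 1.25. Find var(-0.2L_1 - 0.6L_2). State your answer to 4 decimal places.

var(-0.2L_1 - 0.6L_2) = (-0.2)²·var(L_1) + (-0.6)²·var(L_2) + 2·(-0.2)·(-0.6)·Cov(L_1,L_2)
= 0.04·1.5 + 0.36·1.35 + 0.24·1.25 = 0.846

0.8460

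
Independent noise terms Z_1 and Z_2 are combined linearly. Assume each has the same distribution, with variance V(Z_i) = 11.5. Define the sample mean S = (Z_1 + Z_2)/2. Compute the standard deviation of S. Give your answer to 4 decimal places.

2.3979

By independence, V(S) = (0.5)²V(Z_1) + (0.5)²V(Z_2)
= (0.5)²·11.5 + (0.5)²·11.5 = 5.75
sd(S) = √5.75 ≈ 2.3979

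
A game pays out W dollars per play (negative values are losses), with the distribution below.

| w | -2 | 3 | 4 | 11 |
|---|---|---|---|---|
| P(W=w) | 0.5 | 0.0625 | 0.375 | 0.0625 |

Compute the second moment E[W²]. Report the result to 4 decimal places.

16.1250

E[W²] = (-2)²(0.5) + (3)²(0.0625) + (4)²(0.375) + (11)²(0.0625) = 16.125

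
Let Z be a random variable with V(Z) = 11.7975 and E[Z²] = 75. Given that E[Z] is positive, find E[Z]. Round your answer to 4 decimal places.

(E[Z])² = E[Z²] − V(Z) = 75 − 11.7975 = 63.2025
E[Z] = √63.2025 = 7.95

7.9500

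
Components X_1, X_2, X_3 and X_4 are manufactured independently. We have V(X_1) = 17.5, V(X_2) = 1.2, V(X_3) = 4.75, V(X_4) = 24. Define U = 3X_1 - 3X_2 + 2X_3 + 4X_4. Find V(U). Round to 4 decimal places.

By independence, V(U) = (3)²V(X_1) + (-3)²V(X_2) + (2)²V(X_3) + (4)²V(X_4)
= (3)²·17.5 + (-3)²·1.2 + (2)²·4.75 + (4)²·24 = 571.3

571.3000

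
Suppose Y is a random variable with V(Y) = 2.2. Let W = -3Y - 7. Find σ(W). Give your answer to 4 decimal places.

V(-3Y - 7) = (-3)²·2.2 = 19.8
σ(W) = √19.8 ≈ 4.4497

4.4497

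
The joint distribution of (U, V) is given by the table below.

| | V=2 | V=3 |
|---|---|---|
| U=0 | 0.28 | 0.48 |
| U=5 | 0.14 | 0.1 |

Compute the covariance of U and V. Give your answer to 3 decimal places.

-0.196

E[U] = 1.2,  E[V] = 2.58
E[UV] = 2.9
cov(U,V) = E[UV] − E[U]E[V] = 2.9 − (1.2)(2.58) = -0.196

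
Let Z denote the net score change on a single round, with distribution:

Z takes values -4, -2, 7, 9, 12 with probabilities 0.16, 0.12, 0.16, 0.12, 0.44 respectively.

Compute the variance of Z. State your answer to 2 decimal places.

40.40

E[Z] = (-4)(0.16) + (-2)(0.12) + (7)(0.16) + (9)(0.12) + (12)(0.44) = 6.6
E[Z²] = (-4)²(0.16) + (-2)²(0.12) + (7)²(0.16) + (9)²(0.12) + (12)²(0.44) = 83.96
Var(Z) = E[Z²] − (E[Z])² = 83.96 − (6.6)² = 40.4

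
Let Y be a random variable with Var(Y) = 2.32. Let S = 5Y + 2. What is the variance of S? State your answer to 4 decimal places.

58.0000

Var(5Y + 2) = (5)²·Var(Y) = 25·2.32 = 58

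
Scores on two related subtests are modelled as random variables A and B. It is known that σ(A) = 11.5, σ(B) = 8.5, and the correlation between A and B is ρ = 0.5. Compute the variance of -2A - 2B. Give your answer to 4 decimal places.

Var(A) = (11.5)² = 132.25;  Var(B) = (8.5)² = 72.25
cov(A,B) = ρ·σ(A)·σ(B) = 0.5·11.5·8.5 = 48.875
Var(-2A - 2B) = (-2)²·Var(A) + (-2)²·Var(B) + 2·(-2)·(-2)·cov(A,B)
= 4·132.25 + 4·72.25 + 8·48.875 = 1209

1209.0000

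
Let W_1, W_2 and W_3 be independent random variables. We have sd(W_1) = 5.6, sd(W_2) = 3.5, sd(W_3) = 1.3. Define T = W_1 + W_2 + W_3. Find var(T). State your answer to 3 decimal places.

var(W_1) = 31.36, var(W_2) = 12.25, var(W_3) = 1.69
By independence, var(T) = (1)²var(W_1) + (1)²var(W_2) + (1)²var(W_3)
= (1)²·31.36 + (1)²·12.25 + (1)²·1.69 = 45.3

45.300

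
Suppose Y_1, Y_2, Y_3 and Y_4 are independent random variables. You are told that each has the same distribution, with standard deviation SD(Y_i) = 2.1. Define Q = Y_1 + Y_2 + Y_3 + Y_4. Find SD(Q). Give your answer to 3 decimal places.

4.200

V(Y_i) = (2.1)² = 4.41
By independence, V(Q) = (1)²V(Y_1) + (1)²V(Y_2) + (1)²V(Y_3) + (1)²V(Y_4)
= (1)²·4.41 + (1)²·4.41 + (1)²·4.41 + (1)²·4.41 = 17.64
SD(Q) = √17.64 ≈ 4.200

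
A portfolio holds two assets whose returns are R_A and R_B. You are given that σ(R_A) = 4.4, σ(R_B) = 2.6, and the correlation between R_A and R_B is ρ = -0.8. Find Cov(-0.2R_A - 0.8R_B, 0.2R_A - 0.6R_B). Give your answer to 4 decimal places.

2.8365

V(R_A) = (4.4)² = 19.36;  V(R_B) = (2.6)² = 6.76
Cov(R_A,R_B) = ρ·σ(R_A)·σ(R_B) = -0.8·4.4·2.6 = -9.152
Cov(-0.2R_A - 0.8R_B, 0.2R_A - 0.6R_B) = (-0.2)(0.2)V(R_A) + (-0.8)(-0.6)V(R_B) + [(-0.2)(-0.6) + (-0.8)(0.2)]Cov(R_A,R_B)
= -0.04·19.36 + 0.48·6.76 + -0.04·-9.152 = 2.83648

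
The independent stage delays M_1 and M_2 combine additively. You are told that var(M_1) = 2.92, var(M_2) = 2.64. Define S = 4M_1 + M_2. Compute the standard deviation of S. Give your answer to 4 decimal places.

7.0257

By independence, var(S) = (4)²var(M_1) + (1)²var(M_2)
= (4)²·2.92 + (1)²·2.64 = 49.36
σ(S) = √49.36 ≈ 7.0257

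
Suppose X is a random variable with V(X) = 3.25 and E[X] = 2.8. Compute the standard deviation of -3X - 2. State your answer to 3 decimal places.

V(-3X - 2) = (-3)²·3.25 = 29.25
SD(-3X - 2) = √29.25 ≈ 5.408

5.408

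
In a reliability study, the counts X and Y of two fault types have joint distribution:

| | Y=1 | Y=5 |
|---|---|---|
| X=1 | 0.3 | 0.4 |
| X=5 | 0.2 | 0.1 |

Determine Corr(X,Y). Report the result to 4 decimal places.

E[X] = 2.2,  E[Y] = 3
E[XY] = 5.8
cov(X,Y) = E[XY] − E[X]E[Y] = 5.8 − (2.2)(3) = -0.8
V(X) = 3.36,  V(Y) = 4
ρ = -0.8 / √(3.36·4) ≈ -0.2182

-0.2182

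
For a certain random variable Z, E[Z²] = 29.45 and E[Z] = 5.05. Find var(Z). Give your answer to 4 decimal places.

var(Z) = 29.45 − (5.05)² = 3.9475

3.9475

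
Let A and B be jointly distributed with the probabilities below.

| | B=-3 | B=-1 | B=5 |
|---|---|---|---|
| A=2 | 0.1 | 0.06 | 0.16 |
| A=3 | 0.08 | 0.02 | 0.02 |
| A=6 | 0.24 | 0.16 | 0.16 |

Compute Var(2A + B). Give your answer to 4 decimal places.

22.7136

E[A] = 4.36,  E[B] = 0.2,  E[AB] = -0.08
Var(A) = 22.52 − (4.36)² = 3.5104;  Var(B) = 12.52 − (0.2)² = 12.48
Cov(A,B) = -0.08 − (4.36)(0.2) = -0.952
Var(2A + B) = (2)²·3.5104 + (1)²·12.48 + 2·(2)·(1)·-0.952 = 22.7136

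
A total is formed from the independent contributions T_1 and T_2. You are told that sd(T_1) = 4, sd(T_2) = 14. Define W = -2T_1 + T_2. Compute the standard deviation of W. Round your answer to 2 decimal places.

16.12

V(T_1) = 16, V(T_2) = 196
By independence, V(W) = (-2)²V(T_1) + (1)²V(T_2)
= (-2)²·16 + (1)²·196 = 260
sd(W) = √260 ≈ 16.12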